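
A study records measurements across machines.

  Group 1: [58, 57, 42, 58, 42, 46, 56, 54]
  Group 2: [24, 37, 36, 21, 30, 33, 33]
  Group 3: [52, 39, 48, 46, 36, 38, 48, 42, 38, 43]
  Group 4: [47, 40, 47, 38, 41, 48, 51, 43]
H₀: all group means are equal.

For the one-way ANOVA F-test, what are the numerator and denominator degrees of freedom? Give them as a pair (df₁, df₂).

degrees of freedom = [3, 29]

k = 4 groups, N = 33 total
df = (k−1, N−k) = (4−1, 33−4) = (3, 29)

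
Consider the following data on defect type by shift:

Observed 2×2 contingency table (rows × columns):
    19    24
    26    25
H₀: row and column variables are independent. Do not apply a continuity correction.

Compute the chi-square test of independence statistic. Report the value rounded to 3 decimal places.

test statistic = 0.432

Row totals [43, 51], col totals [45, 49], n=94
χ² = (19−20.59)²/20.59 + (24−22.41)²/22.41 + (26−24.41)²/24.41 + (25−26.59)²/26.59 = 0.4316
df = 1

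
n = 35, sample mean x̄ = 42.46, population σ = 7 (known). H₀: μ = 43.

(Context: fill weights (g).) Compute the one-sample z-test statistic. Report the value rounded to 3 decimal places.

SE = σ/√n = 7/√35 = 1.1832
z = (x̄−μ₀)/SE = (42.46−43)/1.1832 = -0.4564

test statistic = -0.456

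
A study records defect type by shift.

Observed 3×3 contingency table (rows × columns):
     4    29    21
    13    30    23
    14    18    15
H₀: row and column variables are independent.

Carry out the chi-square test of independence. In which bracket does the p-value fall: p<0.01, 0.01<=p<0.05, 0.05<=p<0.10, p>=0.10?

p-value bracket: 0.05<=p<0.10

Row totals [54, 66, 47], col totals [31, 77, 59], n=167
χ² = (4−10.02)²/10.02 + (29−24.90)²/24.90 + (21−19.08)²/19.08 + (13−12.25)²/12.25 + (30−30.43)²/30.43 + (23−23.32)²/23.32 + (14−8.72)²/8.72 + (18−21.67)²/21.67 + (15−16.60)²/16.60 = 8.5124
df = 4
p-value (upper-tail) = 0.07451
→ bracket: 0.05<=p<0.10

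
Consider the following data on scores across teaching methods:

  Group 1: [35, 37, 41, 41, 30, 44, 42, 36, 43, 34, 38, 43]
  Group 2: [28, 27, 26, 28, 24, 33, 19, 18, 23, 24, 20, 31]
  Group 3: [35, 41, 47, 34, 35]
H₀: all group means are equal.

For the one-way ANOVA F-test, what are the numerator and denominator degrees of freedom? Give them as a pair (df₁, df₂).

k = 3 groups, N = 29 total
df = (k−1, N−k) = (3−1, 29−3) = (2, 26)

degrees of freedom = [2, 26]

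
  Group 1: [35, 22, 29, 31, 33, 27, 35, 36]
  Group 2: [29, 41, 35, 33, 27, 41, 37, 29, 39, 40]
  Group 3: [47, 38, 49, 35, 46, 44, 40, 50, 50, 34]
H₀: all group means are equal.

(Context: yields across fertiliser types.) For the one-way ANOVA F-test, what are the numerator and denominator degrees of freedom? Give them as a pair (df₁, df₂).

k = 3 groups, N = 28 total
df = (k−1, N−k) = (3−1, 28−3) = (2, 25)

degrees of freedom = [2, 25]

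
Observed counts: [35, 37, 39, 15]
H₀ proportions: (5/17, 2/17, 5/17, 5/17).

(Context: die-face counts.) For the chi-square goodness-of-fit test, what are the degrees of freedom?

degrees of freedom = 3

df = k − 1 = 4 − 1 = 3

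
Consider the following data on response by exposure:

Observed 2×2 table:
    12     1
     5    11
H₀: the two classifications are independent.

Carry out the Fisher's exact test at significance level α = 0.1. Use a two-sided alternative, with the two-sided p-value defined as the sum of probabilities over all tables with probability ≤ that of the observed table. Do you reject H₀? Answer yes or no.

reject H₀: yes

Margins: r₁=13, r₂=16, c₁=17, c₂=12, n=29
p_obs = C(13,12)·C(16,5)/C(29,17); sum pmf over tables with pmf ≤ p_obs
p-value (two-sided) = 0.00181
At α=0.1: p < α → reject H₀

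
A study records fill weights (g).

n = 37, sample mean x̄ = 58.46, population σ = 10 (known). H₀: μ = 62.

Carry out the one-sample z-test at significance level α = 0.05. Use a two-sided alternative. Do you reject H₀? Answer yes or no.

reject H₀: yes

SE = σ/√n = 10/√37 = 1.6440
z = (x̄−μ₀)/SE = (58.46−62)/1.6440 = -2.1533
p-value (two-sided) = 0.03130
At α=0.05: p < α → reject H₀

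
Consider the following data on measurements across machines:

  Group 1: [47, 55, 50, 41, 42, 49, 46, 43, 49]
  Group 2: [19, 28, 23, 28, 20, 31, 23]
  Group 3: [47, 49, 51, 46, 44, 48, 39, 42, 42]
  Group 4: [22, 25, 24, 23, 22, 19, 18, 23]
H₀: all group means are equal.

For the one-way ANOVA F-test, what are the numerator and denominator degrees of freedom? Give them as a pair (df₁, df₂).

degrees of freedom = [3, 29]

k = 4 groups, N = 33 total
df = (k−1, N−k) = (4−1, 33−4) = (3, 29)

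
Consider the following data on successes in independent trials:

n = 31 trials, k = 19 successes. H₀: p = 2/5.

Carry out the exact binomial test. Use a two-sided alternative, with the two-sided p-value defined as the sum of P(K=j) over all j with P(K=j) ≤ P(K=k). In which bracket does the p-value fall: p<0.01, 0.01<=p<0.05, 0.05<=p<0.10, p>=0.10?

Exact binomial: n=31, k=19, p₀=2/5=0.4000
P(X=j) = C(n,j)·p₀^j·(1−p₀)^(n−j); p = Σ P(X=j) over j with P(X=j) ≤ P(X=19)
p-value (two-sided) = 0.01748
→ bracket: 0.01<=p<0.05

p-value bracket: 0.01<=p<0.05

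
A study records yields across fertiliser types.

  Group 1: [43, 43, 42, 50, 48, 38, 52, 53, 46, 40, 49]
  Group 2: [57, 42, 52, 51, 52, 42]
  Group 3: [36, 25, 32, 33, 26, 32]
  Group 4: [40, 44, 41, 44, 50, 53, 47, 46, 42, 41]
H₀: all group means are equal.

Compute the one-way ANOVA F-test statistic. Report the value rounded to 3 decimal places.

test statistic = 17.922

Group means [45.82, 49.33, 30.67, 44.80], grand mean 43.394
SSB = Σnᵢ(x̄ᵢ−x̄)² = 1267.976; SSW = ΣΣ(x−x̄ᵢ)² = 683.903
MSB = 1267.976/3 = 422.6586; MSW = 683.903/29 = 23.5829
F = MSB/MSW = 17.9223
df = (3, 29)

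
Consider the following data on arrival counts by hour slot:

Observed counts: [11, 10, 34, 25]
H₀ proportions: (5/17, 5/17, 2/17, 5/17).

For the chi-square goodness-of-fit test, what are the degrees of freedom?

df = k − 1 = 4 − 1 = 3

degrees of freedom = 3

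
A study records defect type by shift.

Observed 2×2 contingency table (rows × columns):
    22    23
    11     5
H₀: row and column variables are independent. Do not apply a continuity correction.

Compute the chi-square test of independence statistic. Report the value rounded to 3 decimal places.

test statistic = 1.875

Row totals [45, 16], col totals [33, 28], n=61
χ² = (22−24.34)²/24.34 + (23−20.66)²/20.66 + (11−8.66)²/8.66 + (5−7.34)²/7.34 = 1.8750
df = 1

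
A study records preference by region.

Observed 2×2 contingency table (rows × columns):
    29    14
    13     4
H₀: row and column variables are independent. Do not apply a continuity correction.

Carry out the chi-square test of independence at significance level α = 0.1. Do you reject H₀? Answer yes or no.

reject H₀: no

Row totals [43, 17], col totals [42, 18], n=60
χ² = (29−30.10)²/30.10 + (14−12.90)²/12.90 + (13−11.90)²/11.90 + (4−5.10)²/5.10 = 0.4729
df = 1
p-value (upper-tail) = 0.49164
At α=0.1: p ≥ α → fail to reject H₀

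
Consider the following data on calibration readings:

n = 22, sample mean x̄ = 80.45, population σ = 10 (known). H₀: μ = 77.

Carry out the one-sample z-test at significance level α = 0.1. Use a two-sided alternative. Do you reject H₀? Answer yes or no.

reject H₀: no

SE = σ/√n = 10/√22 = 2.1320
z = (x̄−μ₀)/SE = (80.45−77)/2.1320 = 1.6182
p-value (two-sided) = 0.10562
At α=0.1: p ≥ α → fail to reject H₀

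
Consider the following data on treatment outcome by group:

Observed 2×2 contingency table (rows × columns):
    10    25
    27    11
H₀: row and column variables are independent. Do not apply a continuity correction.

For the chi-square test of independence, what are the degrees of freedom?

df = (r−1)(c−1) = (2−1)·(2−1) = 1

degrees of freedom = 1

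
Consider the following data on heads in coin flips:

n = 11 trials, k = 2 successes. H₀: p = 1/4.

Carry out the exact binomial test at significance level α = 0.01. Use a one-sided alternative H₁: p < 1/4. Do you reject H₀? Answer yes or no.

Exact binomial: n=11, k=2, p₀=1/4=0.2500
P(X≤2) from Σ C(n,i)·p₀^i·(1−p₀)^(n−i)
p-value (one-sided, H₁ less) = 0.45520
At α=0.01: p ≥ α → fail to reject H₀

reject H₀: no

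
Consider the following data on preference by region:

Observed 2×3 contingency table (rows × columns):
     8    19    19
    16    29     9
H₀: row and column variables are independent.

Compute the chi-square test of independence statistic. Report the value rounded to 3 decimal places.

test statistic = 7.731

Row totals [46, 54], col totals [24, 48, 28], n=100
χ² = (8−11.04)²/11.04 + (19−22.08)²/22.08 + (19−12.88)²/12.88 + (16−12.96)²/12.96 + (29−25.92)²/25.92 + (9−15.12)²/15.12 = 7.7309
df = 2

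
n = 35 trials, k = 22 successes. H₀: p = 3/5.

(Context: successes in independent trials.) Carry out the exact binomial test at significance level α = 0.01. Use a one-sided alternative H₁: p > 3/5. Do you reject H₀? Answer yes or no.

Exact binomial: n=35, k=22, p₀=3/5=0.6000
P(X≥22) from Σ C(n,i)·p₀^i·(1−p₀)^(n−i)
p-value (one-sided, H₁ greater) = 0.43614
At α=0.01: p ≥ α → fail to reject H₀

reject H₀: no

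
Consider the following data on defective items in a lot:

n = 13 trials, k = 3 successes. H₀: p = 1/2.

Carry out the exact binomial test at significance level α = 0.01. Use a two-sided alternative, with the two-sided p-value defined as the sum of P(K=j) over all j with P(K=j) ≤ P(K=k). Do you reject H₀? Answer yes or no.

reject H₀: no

Exact binomial: n=13, k=3, p₀=1/2=0.5000
P(X=j) = C(n,j)·p₀^j·(1−p₀)^(n−j); p = Σ P(X=j) over j with P(X=j) ≤ P(X=3)
p-value (two-sided) = 0.09229
At α=0.01: p ≥ α → fail to reject H₀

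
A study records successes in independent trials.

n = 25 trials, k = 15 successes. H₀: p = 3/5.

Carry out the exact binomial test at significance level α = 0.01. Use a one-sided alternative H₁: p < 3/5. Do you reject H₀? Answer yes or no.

reject H₀: no

Exact binomial: n=25, k=15, p₀=3/5=0.6000
P(X≤15) from Σ C(n,i)·p₀^i·(1−p₀)^(n−i)
p-value (one-sided, H₁ less) = 0.57538
At α=0.01: p ≥ α → fail to reject H₀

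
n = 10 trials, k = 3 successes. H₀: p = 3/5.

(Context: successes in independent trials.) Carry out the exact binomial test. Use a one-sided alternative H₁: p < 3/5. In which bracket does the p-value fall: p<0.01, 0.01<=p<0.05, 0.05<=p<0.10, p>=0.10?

p-value bracket: 0.05<=p<0.10

Exact binomial: n=10, k=3, p₀=3/5=0.6000
P(X≤3) from Σ C(n,i)·p₀^i·(1−p₀)^(n−i)
p-value (one-sided, H₁ less) = 0.05476
→ bracket: 0.05<=p<0.10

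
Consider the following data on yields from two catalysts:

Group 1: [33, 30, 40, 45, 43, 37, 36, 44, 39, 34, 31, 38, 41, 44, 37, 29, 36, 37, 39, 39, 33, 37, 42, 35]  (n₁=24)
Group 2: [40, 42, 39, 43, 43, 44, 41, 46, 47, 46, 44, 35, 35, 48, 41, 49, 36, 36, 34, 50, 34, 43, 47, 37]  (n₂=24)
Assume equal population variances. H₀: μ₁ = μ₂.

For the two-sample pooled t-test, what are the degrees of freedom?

degrees of freedom = 46

df = n₁ + n₂ − 2 = 24 + 24 − 2 = 46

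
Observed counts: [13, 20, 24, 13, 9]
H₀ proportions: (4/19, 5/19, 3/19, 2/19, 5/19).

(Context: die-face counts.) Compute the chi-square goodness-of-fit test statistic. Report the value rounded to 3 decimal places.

test statistic = 20.798

n = 79; E_i = n·p_i = [16.63, 20.79, 12.47, 8.32, 20.79]
χ² = (13−16.63)²/16.63 + (20−20.79)²/20.79 + (24−12.47)²/12.47 + (13−8.32)²/8.32 + (9−20.79)²/20.79 = 20.7981
df = 4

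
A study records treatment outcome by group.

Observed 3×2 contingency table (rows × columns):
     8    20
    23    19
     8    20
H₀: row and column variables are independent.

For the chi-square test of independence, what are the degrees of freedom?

df = (r−1)(c−1) = (3−1)·(2−1) = 2

degrees of freedom = 2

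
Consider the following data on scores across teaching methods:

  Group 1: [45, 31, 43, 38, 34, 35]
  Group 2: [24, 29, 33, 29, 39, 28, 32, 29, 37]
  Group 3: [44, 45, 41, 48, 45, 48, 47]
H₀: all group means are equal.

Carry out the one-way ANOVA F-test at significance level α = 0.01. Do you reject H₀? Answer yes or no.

reject H₀: yes

Group means [37.67, 31.11, 45.43], grand mean 37.455
SSB = Σnᵢ(x̄ᵢ−x̄)² = 807.518; SSW = ΣΣ(x−x̄ᵢ)² = 359.937
MSB = 807.518/2 = 403.7590; MSW = 359.937/19 = 18.9440
F = MSB/MSW = 21.3133
df = (2, 19)
p-value (upper-tail) = 0.00001
At α=0.01: p < α → reject H₀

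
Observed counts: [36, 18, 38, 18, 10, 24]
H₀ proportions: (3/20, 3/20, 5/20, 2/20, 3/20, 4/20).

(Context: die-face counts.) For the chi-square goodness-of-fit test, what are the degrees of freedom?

degrees of freedom = 5

df = k − 1 = 6 − 1 = 5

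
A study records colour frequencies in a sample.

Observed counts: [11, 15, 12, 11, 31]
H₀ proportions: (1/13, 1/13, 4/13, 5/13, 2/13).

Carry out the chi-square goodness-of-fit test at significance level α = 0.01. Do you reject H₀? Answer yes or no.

n = 80; E_i = n·p_i = [6.15, 6.15, 24.62, 30.77, 12.31]
χ² = (11−6.15)²/6.15 + (15−6.15)²/6.15 + (12−24.62)²/24.62 + (11−30.77)²/30.77 + (31−12.31)²/12.31 = 64.0888
df = 4
p-value (upper-tail) = 0.00000
At α=0.01: p < α → reject H₀

reject H₀: yes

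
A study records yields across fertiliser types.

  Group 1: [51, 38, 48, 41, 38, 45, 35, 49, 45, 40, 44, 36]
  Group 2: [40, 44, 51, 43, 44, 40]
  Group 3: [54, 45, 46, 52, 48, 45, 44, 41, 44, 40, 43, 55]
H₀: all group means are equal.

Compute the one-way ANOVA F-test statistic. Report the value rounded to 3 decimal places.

test statistic = 1.970

Group means [42.50, 43.67, 46.42], grand mean 44.300
SSB = Σnᵢ(x̄ᵢ−x̄)² = 95.050; SSW = ΣΣ(x−x̄ᵢ)² = 651.250
MSB = 95.050/2 = 47.5250; MSW = 651.250/27 = 24.1204
F = MSB/MSW = 1.9703
df = (2, 27)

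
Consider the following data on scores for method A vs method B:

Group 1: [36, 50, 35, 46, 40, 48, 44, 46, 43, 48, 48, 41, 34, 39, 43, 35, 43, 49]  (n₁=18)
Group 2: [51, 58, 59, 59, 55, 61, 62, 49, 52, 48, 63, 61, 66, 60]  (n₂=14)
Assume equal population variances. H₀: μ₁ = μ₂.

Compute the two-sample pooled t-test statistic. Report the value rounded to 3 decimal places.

x̄₁=42.667, s₁=5.224, n₁=18
x̄₂=57.429, s₂=5.543, n₂=14
s_p² = [17·5.224² + 13·5.543²]/30 = 28.7810
SE = √(s_p²·(1/18+1/14)) = 1.9117
t = (42.667−57.429)/1.9117 = -7.7217
df = 30

test statistic = -7.722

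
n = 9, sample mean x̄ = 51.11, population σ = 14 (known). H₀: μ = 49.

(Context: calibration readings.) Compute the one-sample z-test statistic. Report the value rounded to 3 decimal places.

test statistic = 0.452

SE = σ/√n = 14/√9 = 4.6667
z = (x̄−μ₀)/SE = (51.11−49)/4.6667 = 0.4521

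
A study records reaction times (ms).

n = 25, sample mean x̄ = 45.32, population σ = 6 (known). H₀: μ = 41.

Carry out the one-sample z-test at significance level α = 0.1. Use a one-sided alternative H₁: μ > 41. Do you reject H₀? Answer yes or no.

SE = σ/√n = 6/√25 = 1.2000
z = (x̄−μ₀)/SE = (45.32−41)/1.2000 = 3.6000
p-value (one-sided, H₁ greater) = 0.00016
At α=0.1: p < α → reject H₀

reject H₀: yes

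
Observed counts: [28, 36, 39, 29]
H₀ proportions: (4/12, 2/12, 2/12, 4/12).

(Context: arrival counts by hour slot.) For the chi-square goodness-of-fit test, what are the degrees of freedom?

df = k − 1 = 4 − 1 = 3

degrees of freedom = 3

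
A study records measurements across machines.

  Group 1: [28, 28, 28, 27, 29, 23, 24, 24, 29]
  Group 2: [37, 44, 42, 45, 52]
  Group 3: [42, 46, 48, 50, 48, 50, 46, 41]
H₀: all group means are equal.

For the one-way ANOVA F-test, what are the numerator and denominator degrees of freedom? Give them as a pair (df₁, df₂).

k = 3 groups, N = 22 total
df = (k−1, N−k) = (3−1, 22−3) = (2, 19)

degrees of freedom = [2, 19]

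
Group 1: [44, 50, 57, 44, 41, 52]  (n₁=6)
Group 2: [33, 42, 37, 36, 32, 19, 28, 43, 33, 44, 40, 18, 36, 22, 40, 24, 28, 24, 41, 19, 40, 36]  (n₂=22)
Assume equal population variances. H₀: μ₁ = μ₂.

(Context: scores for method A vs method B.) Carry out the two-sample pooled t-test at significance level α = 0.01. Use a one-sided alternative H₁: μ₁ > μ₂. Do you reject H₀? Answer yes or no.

x̄₁=48.000, s₁=6.033, n₁=6
x̄₂=32.500, s₂=8.456, n₂=22
s_p² = [5·6.033² + 21·8.456²]/26 = 64.7500
SE = √(s_p²·(1/6+1/22)) = 3.7061
t = (48.000−32.500)/3.7061 = 4.1823
df = 26
p-value (one-sided, H₁ greater) = 0.00015
At α=0.01: p < α → reject H₀

reject H₀: yes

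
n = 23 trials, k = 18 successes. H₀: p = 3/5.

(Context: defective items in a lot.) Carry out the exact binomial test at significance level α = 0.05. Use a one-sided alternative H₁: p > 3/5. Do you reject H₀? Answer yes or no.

reject H₀: no

Exact binomial: n=23, k=18, p₀=3/5=0.6000
P(X≥18) from Σ C(n,i)·p₀^i·(1−p₀)^(n−i)
p-value (one-sided, H₁ greater) = 0.05397
At α=0.05: p ≥ α → fail to reject H₀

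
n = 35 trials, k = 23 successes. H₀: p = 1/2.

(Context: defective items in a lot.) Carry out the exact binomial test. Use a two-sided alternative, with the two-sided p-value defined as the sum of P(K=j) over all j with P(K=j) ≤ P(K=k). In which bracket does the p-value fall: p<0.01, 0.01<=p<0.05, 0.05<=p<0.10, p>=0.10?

Exact binomial: n=35, k=23, p₀=1/2=0.5000
P(X=j) = C(n,j)·p₀^j·(1−p₀)^(n−j); p = Σ P(X=j) over j with P(X=j) ≤ P(X=23)
p-value (two-sided) = 0.08953
→ bracket: 0.05<=p<0.10

p-value bracket: 0.05<=p<0.10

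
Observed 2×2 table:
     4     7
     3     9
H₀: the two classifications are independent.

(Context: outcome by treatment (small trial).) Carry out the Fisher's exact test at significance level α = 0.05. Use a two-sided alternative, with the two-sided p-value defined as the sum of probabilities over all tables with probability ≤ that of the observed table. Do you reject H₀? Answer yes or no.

reject H₀: no

Margins: r₁=11, r₂=12, c₁=7, c₂=16, n=23
p_obs = C(11,4)·C(12,3)/C(23,7); sum pmf over tables with pmf ≤ p_obs
p-value (two-sided) = 0.66685
At α=0.05: p ≥ α → fail to reject H₀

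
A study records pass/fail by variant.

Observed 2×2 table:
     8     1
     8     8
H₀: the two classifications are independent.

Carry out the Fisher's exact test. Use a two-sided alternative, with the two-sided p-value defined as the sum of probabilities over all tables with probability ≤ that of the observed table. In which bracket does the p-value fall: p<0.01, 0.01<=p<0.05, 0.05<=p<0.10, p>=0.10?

Margins: r₁=9, r₂=16, c₁=16, c₂=9, n=25
p_obs = C(9,8)·C(16,8)/C(25,16); sum pmf over tables with pmf ≤ p_obs
p-value (two-sided) = 0.08751
→ bracket: 0.05<=p<0.10

p-value bracket: 0.05<=p<0.10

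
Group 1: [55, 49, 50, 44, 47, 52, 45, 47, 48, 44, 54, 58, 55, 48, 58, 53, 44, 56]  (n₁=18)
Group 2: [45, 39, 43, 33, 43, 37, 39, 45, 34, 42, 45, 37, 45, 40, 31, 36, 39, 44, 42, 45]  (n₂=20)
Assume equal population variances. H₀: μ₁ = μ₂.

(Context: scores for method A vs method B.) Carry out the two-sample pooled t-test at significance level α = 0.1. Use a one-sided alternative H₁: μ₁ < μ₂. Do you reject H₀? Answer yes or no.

reject H₀: no

x̄₁=50.389, s₁=4.852, n₁=18
x̄₂=40.200, s₂=4.408, n₂=20
s_p² = [17·4.852² + 19·4.408²]/36 = 21.3744
SE = √(s_p²·(1/18+1/20)) = 1.5021
t = (50.389−40.200)/1.5021 = 6.7833
df = 36
p-value (one-sided, H₁ less) = 1.00000
At α=0.1: p ≥ α → fail to reject H₀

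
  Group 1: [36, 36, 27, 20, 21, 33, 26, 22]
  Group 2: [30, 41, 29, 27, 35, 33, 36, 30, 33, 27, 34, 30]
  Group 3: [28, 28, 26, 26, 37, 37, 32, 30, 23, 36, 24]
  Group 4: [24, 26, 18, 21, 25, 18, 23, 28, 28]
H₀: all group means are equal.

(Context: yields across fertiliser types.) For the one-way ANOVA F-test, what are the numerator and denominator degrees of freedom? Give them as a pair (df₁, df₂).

k = 4 groups, N = 40 total
df = (k−1, N−k) = (4−1, 40−4) = (3, 36)

degrees of freedom = [3, 36]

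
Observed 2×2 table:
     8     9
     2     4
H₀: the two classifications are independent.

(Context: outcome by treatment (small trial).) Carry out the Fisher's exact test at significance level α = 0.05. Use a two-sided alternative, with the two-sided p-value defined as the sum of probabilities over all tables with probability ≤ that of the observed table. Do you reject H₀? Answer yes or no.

reject H₀: no

Margins: r₁=17, r₂=6, c₁=10, c₂=13, n=23
p_obs = C(17,8)·C(6,2)/C(23,10); sum pmf over tables with pmf ≤ p_obs
p-value (two-sided) = 0.66002
At α=0.05: p ≥ α → fail to reject H₀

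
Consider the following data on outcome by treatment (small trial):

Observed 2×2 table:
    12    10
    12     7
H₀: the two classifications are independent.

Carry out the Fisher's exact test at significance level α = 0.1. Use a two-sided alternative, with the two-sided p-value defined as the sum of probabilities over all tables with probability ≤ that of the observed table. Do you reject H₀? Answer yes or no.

reject H₀: no

Margins: r₁=22, r₂=19, c₁=24, c₂=17, n=41
p_obs = C(22,12)·C(19,12)/C(41,24); sum pmf over tables with pmf ≤ p_obs
p-value (two-sided) = 0.75198
At α=0.1: p ≥ α → fail to reject H₀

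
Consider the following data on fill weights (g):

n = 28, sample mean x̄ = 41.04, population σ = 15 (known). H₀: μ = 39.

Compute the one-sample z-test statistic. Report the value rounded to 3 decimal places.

test statistic = 0.720

SE = σ/√n = 15/√28 = 2.8347
z = (x̄−μ₀)/SE = (41.04−39)/2.8347 = 0.7196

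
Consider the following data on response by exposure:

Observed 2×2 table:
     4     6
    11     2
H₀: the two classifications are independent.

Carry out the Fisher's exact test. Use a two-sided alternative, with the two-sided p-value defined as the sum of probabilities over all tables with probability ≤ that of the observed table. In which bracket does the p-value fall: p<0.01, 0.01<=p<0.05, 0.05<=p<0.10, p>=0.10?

Margins: r₁=10, r₂=13, c₁=15, c₂=8, n=23
p_obs = C(10,4)·C(13,11)/C(23,15); sum pmf over tables with pmf ≤ p_obs
p-value (two-sided) = 0.03931
→ bracket: 0.01<=p<0.05

p-value bracket: 0.01<=p<0.05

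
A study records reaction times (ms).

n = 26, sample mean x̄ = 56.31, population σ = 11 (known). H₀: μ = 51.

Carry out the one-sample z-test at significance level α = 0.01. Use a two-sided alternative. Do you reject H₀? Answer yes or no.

reject H₀: no

SE = σ/√n = 11/√26 = 2.1573
z = (x̄−μ₀)/SE = (56.31−51)/2.1573 = 2.4614
p-value (two-sided) = 0.01384
At α=0.01: p ≥ α → fail to reject H₀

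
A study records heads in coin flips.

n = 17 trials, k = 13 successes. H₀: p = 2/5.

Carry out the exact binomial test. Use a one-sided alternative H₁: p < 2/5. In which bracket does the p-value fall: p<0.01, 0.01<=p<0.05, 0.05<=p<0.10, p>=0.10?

Exact binomial: n=17, k=13, p₀=2/5=0.4000
P(X≤13) from Σ C(n,i)·p₀^i·(1−p₀)^(n−i)
p-value (one-sided, H₁ less) = 0.99955
→ bracket: p>=0.10

p-value bracket: p>=0.10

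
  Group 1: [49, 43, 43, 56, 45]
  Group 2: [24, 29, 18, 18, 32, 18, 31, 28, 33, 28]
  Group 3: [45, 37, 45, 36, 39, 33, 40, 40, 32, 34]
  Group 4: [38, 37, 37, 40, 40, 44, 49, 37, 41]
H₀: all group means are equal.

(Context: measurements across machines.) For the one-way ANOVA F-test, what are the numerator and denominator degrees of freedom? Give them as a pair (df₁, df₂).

k = 4 groups, N = 34 total
df = (k−1, N−k) = (4−1, 34−4) = (3, 30)

degrees of freedom = [3, 30]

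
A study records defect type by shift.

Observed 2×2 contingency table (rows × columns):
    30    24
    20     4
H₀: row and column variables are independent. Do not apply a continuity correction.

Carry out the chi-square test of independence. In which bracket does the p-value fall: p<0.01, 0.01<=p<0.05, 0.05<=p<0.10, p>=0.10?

Row totals [54, 24], col totals [50, 28], n=78
χ² = (30−34.62)²/34.62 + (24−19.38)²/19.38 + (20−15.38)²/15.38 + (4−8.62)²/8.62 = 5.5714
df = 1
p-value (upper-tail) = 0.01826
→ bracket: 0.01<=p<0.05

p-value bracket: 0.01<=p<0.05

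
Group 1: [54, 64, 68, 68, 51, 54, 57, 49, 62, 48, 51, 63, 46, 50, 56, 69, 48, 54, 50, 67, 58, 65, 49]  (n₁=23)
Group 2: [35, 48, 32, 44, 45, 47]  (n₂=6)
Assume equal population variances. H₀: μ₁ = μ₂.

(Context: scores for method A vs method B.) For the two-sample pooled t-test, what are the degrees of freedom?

df = n₁ + n₂ − 2 = 23 + 6 − 2 = 27

degrees of freedom = 27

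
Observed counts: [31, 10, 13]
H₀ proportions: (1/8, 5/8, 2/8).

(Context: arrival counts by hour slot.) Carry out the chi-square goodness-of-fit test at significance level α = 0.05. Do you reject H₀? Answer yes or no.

n = 54; E_i = n·p_i = [6.75, 33.75, 13.50]
χ² = (31−6.75)²/6.75 + (10−33.75)²/33.75 + (13−13.50)²/13.50 = 103.8519
df = 2
p-value (upper-tail) = 0.00000
At α=0.05: p < α → reject H₀

reject H₀: yes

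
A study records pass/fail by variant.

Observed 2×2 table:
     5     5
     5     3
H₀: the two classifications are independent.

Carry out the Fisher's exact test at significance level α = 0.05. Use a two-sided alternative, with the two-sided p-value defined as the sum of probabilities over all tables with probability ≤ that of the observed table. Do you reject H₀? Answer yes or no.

reject H₀: no

Margins: r₁=10, r₂=8, c₁=10, c₂=8, n=18
p_obs = C(10,5)·C(8,5)/C(18,10); sum pmf over tables with pmf ≤ p_obs
p-value (two-sided) = 0.66406
At α=0.05: p ≥ α → fail to reject H₀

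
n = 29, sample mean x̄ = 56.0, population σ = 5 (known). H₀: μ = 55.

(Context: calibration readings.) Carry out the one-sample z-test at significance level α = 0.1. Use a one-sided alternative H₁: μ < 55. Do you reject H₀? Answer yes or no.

SE = σ/√n = 5/√29 = 0.9285
z = (x̄−μ₀)/SE = (56.0−55)/0.9285 = 1.0770
p-value (one-sided, H₁ less) = 0.85927
At α=0.1: p ≥ α → fail to reject H₀

reject H₀: no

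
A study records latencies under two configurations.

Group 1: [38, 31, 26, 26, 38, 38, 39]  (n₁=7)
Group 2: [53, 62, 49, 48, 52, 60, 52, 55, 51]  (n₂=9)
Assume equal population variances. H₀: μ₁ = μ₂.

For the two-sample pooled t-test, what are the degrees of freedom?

degrees of freedom = 14

df = n₁ + n₂ − 2 = 7 + 9 − 2 = 14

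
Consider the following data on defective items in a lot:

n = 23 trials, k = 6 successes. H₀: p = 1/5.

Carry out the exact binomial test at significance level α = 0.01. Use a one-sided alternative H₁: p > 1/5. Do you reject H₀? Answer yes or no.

reject H₀: no

Exact binomial: n=23, k=6, p₀=1/5=0.2000
P(X≥6) from Σ C(n,i)·p₀^i·(1−p₀)^(n−i)
p-value (one-sided, H₁ greater) = 0.30531
At α=0.01: p ≥ α → fail to reject H₀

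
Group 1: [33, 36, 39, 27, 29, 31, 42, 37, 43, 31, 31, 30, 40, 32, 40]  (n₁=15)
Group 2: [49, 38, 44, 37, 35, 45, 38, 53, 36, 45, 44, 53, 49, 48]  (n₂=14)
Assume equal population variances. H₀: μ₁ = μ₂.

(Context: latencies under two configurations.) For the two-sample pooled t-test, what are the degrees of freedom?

df = n₁ + n₂ − 2 = 15 + 14 − 2 = 27

degrees of freedom = 27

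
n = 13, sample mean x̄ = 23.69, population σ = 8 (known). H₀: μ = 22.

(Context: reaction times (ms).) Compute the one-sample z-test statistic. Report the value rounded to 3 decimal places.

test statistic = 0.762

SE = σ/√n = 8/√13 = 2.2188
z = (x̄−μ₀)/SE = (23.69−22)/2.2188 = 0.7617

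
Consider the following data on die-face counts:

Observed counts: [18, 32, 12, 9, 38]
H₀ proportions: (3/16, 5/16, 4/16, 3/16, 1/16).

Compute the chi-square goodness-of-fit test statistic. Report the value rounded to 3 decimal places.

n = 109; E_i = n·p_i = [20.44, 34.06, 27.25, 20.44, 6.81]
χ² = (18−20.44)²/20.44 + (32−34.06)²/34.06 + (12−27.25)²/27.25 + (9−20.44)²/20.44 + (38−6.81)²/6.81 = 158.1266
df = 4

test statistic = 158.127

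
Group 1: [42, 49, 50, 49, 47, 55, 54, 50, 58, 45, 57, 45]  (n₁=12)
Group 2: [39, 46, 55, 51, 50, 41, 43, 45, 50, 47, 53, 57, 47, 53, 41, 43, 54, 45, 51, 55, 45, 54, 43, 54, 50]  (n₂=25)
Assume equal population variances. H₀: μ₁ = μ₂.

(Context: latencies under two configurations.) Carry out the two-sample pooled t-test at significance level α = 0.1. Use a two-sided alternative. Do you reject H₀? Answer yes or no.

reject H₀: no

x̄₁=50.083, s₁=5.035, n₁=12
x̄₂=48.480, s₂=5.197, n₂=25
s_p² = [11·5.035² + 24·5.197²]/35 = 26.4902
SE = √(s_p²·(1/12+1/25)) = 1.8075
t = (50.083−48.480)/1.8075 = 0.8870
df = 35
p-value (two-sided) = 0.38111
At α=0.1: p ≥ α → fail to reject H₀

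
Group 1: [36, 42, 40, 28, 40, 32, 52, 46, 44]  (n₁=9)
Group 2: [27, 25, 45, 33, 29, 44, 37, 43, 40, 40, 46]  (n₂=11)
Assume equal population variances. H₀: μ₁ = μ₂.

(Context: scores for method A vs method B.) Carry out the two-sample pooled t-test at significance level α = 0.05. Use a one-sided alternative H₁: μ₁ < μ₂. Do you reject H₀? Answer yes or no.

reject H₀: no

x̄₁=40.000, s₁=7.280, n₁=9
x̄₂=37.182, s₂=7.561, n₂=11
s_p² = [8·7.280² + 10·7.561²]/18 = 55.3131
SE = √(s_p²·(1/9+1/11)) = 3.3428
t = (40.000−37.182)/3.3428 = 0.8431
df = 18
p-value (one-sided, H₁ less) = 0.79487
At α=0.05: p ≥ α → fail to reject H₀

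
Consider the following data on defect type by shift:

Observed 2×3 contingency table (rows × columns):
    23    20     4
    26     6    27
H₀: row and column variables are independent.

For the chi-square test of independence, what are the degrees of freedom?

df = (r−1)(c−1) = (2−1)·(3−1) = 2

degrees of freedom = 2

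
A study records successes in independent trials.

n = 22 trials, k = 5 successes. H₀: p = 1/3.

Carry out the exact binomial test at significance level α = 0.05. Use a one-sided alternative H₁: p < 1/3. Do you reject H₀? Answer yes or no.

Exact binomial: n=22, k=5, p₀=1/3=0.3333
P(X≤5) from Σ C(n,i)·p₀^i·(1−p₀)^(n−i)
p-value (one-sided, H₁ less) = 0.20615
At α=0.05: p ≥ α → fail to reject H₀

reject H₀: no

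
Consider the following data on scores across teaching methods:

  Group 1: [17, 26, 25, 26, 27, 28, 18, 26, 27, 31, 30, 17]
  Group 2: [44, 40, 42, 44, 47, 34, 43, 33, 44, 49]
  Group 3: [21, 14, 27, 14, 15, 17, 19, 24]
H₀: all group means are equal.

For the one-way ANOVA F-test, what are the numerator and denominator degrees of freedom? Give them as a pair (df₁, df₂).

degrees of freedom = [2, 27]

k = 3 groups, N = 30 total
df = (k−1, N−k) = (3−1, 30−3) = (2, 27)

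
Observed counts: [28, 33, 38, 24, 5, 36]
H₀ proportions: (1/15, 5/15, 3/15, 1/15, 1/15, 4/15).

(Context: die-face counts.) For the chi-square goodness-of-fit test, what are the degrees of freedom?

df = k − 1 = 6 − 1 = 5

degrees of freedom = 5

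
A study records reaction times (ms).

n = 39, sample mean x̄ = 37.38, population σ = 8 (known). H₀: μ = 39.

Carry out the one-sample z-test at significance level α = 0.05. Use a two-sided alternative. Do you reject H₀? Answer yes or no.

reject H₀: no

SE = σ/√n = 8/√39 = 1.2810
z = (x̄−μ₀)/SE = (37.38−39)/1.2810 = -1.2646
p-value (two-sided) = 0.20601
At α=0.05: p ≥ α → fail to reject H₀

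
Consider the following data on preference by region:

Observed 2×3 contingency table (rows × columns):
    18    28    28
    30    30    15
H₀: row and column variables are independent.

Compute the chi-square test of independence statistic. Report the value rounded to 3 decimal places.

test statistic = 6.993

Row totals [74, 75], col totals [48, 58, 43], n=149
χ² = (18−23.84)²/23.84 + (28−28.81)²/28.81 + (28−21.36)²/21.36 + (30−24.16)²/24.16 + (30−29.19)²/29.19 + (15−21.64)²/21.64 = 6.9928
df = 2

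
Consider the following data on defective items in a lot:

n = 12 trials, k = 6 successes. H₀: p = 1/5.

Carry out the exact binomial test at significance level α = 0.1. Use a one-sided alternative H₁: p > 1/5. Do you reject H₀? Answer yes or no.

Exact binomial: n=12, k=6, p₀=1/5=0.2000
P(X≥6) from Σ C(n,i)·p₀^i·(1−p₀)^(n−i)
p-value (one-sided, H₁ greater) = 0.01941
At α=0.1: p < α → reject H₀

reject H₀: yes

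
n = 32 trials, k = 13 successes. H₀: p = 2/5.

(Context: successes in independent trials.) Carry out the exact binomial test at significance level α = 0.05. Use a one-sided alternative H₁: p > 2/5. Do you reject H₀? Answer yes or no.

Exact binomial: n=32, k=13, p₀=2/5=0.4000
P(X≥13) from Σ C(n,i)·p₀^i·(1−p₀)^(n−i)
p-value (one-sided, H₁ greater) = 0.53819
At α=0.05: p ≥ α → fail to reject H₀

reject H₀: no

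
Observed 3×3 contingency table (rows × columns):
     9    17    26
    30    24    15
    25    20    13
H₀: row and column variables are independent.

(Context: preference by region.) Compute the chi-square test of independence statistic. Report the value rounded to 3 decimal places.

test statistic = 16.579

Row totals [52, 69, 58], col totals [64, 61, 54], n=179
χ² = (9−18.59)²/18.59 + (17−17.72)²/17.72 + (26−15.69)²/15.69 + (30−24.67)²/24.67 + (24−23.51)²/23.51 + (15−20.82)²/20.82 + (25−20.74)²/20.74 + (20−19.77)²/19.77 + (13−17.50)²/17.50 = 16.5790
df = 4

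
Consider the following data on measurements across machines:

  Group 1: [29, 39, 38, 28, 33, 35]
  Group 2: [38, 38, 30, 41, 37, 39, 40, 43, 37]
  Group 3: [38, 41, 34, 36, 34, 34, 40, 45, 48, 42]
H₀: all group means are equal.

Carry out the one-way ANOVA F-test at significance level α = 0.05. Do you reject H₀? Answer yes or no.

reject H₀: no

Group means [33.67, 38.11, 39.20], grand mean 37.480
SSB = Σnᵢ(x̄ᵢ−x̄)² = 120.418; SSW = ΣΣ(x−x̄ᵢ)² = 423.822
MSB = 120.418/2 = 60.2089; MSW = 423.822/22 = 19.2646
F = MSB/MSW = 3.1254
df = (2, 22)
p-value (upper-tail) = 0.06387
At α=0.05: p ≥ α → fail to reject H₀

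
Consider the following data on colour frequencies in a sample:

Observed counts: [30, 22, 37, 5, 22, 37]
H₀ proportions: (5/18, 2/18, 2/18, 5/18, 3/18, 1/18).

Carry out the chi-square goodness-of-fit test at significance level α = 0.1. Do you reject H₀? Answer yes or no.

reject H₀: yes

n = 153; E_i = n·p_i = [42.50, 17.00, 17.00, 42.50, 25.50, 8.50]
χ² = (30−42.50)²/42.50 + (22−17.00)²/17.00 + (37−17.00)²/17.00 + (5−42.50)²/42.50 + (22−25.50)²/25.50 + (37−8.50)²/8.50 = 157.8039
df = 5
p-value (upper-tail) = 0.00000
At α=0.1: p < α → reject H₀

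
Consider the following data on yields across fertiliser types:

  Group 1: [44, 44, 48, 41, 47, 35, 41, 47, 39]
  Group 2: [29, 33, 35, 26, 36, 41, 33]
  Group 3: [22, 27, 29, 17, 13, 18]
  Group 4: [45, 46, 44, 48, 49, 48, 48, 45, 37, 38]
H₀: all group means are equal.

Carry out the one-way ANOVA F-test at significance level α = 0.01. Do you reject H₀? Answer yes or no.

reject H₀: yes

Group means [42.89, 33.29, 21.00, 44.80], grand mean 37.281
SSB = Σnᵢ(x̄ᵢ−x̄)² = 2550.551; SSW = ΣΣ(x−x̄ᵢ)² = 635.917
MSB = 2550.551/3 = 850.1838; MSW = 635.917/28 = 22.7113
F = MSB/MSW = 37.4343
df = (3, 28)
p-value (upper-tail) = 0.00000
At α=0.01: p < α → reject H₀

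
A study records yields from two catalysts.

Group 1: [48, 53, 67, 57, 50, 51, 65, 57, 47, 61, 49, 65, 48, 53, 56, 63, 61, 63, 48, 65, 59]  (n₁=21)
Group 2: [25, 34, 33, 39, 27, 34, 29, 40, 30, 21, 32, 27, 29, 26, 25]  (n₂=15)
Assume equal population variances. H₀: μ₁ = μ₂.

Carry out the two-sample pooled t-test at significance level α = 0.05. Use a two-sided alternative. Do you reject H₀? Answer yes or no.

reject H₀: yes

x̄₁=56.476, s₁=6.780, n₁=21
x̄₂=30.067, s₂=5.298, n₂=15
s_p² = [20·6.780² + 14·5.298²]/34 = 38.5933
SE = √(s_p²·(1/21+1/15)) = 2.1002
t = (56.476−30.067)/2.1002 = 12.5750
df = 34
p-value (two-sided) = 0.00000
At α=0.05: p < α → reject H₀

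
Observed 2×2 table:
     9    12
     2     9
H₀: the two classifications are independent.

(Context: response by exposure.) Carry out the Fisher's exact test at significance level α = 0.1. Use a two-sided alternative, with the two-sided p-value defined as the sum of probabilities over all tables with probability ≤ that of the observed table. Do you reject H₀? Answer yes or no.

reject H₀: no

Margins: r₁=21, r₂=11, c₁=11, c₂=21, n=32
p_obs = C(21,9)·C(11,2)/C(32,11); sum pmf over tables with pmf ≤ p_obs
p-value (two-sided) = 0.24806
At α=0.1: p ≥ α → fail to reject H₀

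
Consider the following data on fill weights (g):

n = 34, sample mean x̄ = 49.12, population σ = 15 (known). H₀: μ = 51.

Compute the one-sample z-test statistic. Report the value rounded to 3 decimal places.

SE = σ/√n = 15/√34 = 2.5725
z = (x̄−μ₀)/SE = (49.12−51)/2.5725 = -0.7308

test statistic = -0.731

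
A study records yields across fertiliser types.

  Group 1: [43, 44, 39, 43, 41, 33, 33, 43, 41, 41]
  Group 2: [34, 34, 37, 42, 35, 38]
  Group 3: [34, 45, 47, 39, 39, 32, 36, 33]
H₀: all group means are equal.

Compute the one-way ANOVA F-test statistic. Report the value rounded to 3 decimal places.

Group means [40.10, 36.67, 38.12], grand mean 38.583
SSB = Σnᵢ(x̄ᵢ−x̄)² = 46.725; SSW = ΣΣ(x−x̄ᵢ)² = 405.108
MSB = 46.725/2 = 23.3625; MSW = 405.108/21 = 19.2909
F = MSB/MSW = 1.2111
df = (2, 21)

test statistic = 1.211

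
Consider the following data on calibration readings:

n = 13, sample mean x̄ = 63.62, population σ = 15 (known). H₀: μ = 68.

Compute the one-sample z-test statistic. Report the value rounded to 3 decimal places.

SE = σ/√n = 15/√13 = 4.1603
z = (x̄−μ₀)/SE = (63.62−68)/4.1603 = -1.0528

test statistic = -1.053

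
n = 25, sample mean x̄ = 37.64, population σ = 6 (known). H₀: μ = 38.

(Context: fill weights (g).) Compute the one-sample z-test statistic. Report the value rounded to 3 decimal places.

SE = σ/√n = 6/√25 = 1.2000
z = (x̄−μ₀)/SE = (37.64−38)/1.2000 = -0.3000

test statistic = -0.300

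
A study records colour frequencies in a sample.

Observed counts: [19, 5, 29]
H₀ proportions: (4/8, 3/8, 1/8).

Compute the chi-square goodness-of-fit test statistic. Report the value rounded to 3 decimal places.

n = 53; E_i = n·p_i = [26.50, 19.88, 6.62]
χ² = (19−26.50)²/26.50 + (5−19.88)²/19.88 + (29−6.62)²/6.62 = 88.8239
df = 2

test statistic = 88.824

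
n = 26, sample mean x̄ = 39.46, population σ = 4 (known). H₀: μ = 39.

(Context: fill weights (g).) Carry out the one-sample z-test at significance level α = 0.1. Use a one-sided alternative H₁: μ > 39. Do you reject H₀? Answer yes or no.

reject H₀: no

SE = σ/√n = 4/√26 = 0.7845
z = (x̄−μ₀)/SE = (39.46−39)/0.7845 = 0.5864
p-value (one-sided, H₁ greater) = 0.27881
At α=0.1: p ≥ α → fail to reject H₀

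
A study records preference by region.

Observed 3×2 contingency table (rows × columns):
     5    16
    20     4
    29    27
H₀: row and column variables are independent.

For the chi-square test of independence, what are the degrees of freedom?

degrees of freedom = 2

df = (r−1)(c−1) = (3−1)·(2−1) = 2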